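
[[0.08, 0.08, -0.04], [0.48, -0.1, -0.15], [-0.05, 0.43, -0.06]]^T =[[0.08, 0.48, -0.05],[0.08, -0.1, 0.43],[-0.04, -0.15, -0.06]]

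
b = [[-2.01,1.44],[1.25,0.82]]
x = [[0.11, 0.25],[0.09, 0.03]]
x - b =[[2.12, -1.19],[-1.16, -0.79]]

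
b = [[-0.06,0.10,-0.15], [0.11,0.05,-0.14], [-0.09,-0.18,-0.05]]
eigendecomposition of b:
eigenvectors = [[-0.49, -0.91, 0.85],[-0.67, 0.30, -0.09],[0.56, -0.30, 0.52]]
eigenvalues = [0.25, -0.14, -0.16]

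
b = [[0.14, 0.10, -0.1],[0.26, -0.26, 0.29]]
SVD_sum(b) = [[-0.02, 0.03, -0.03], [0.24, -0.27, 0.3]] + [[0.16, 0.07, -0.07],[0.02, 0.01, -0.01]]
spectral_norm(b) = 0.47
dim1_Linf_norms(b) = [0.14, 0.29]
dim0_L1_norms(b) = [0.4, 0.36, 0.39]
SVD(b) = [[-0.10,0.99], [0.99,0.10]] @ diag([0.4703243705008304, 0.19415196757436576]) @ [[0.52, -0.57, 0.64],[0.85, 0.38, -0.36]]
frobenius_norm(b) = 0.51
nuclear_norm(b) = 0.66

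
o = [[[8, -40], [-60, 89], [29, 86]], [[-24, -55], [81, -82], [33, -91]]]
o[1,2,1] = -91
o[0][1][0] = -60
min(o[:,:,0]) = -60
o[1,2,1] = -91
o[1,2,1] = -91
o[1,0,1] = -55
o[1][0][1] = -55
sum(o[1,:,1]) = -228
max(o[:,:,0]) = 81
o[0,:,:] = [[8, -40], [-60, 89], [29, 86]]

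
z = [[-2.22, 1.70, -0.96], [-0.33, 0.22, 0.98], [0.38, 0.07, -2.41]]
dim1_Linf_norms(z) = [2.22, 0.98, 2.41]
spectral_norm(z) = 3.09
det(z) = 0.71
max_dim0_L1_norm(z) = 4.35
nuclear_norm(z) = 5.68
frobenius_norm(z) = 3.98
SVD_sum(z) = [[-1.51, 1.31, -1.83], [0.21, -0.18, 0.25], [-0.81, 0.7, -0.97]] + [[-0.7,0.40,0.87],[-0.59,0.33,0.72],[1.17,-0.66,-1.44]] + [[-0.0, -0.01, -0.00], [0.05, 0.07, 0.01], [0.02, 0.03, 0.0]]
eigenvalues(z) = [(-2.27+0.78j), (-2.27-0.78j), (0.12+0j)]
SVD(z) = [[-0.88, -0.47, -0.09],[0.12, -0.4, 0.91],[-0.47, 0.79, 0.40]] @ diag([3.092858864498711, 2.4981617771525766, 0.09225930557738518]) @ [[0.56, -0.48, 0.67], [0.59, -0.34, -0.73], [0.58, 0.81, 0.1]]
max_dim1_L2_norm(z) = 2.96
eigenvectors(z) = [[0.89+0.00j, (0.89-0j), (0.55+0j)],[0.03+0.17j, (0.03-0.17j), 0.83+0.00j],[(0.09-0.42j), (0.09+0.42j), 0.11+0.00j]]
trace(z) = -4.41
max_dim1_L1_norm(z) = 4.88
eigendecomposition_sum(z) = [[(-1.11+0.65j), (0.81-0.12j), -0.50-2.46j], [(-0.16-0.2j), (0.05+0.15j), (0.46-0.17j)], [0.19+0.59j, (0.03-0.39j), (-1.21-0.02j)]] + [[(-1.11-0.65j), 0.81+0.12j, -0.50+2.46j], [-0.16+0.20j, (0.05-0.15j), (0.46+0.17j)], [(0.19-0.59j), 0.03+0.39j, (-1.21+0.02j)]] + [[(-0.01+0j), 0.08-0.00j, (0.03-0j)], [(-0.01+0j), (0.12-0j), 0.05-0.00j], [(-0+0j), 0.02-0.00j, (0.01-0j)]]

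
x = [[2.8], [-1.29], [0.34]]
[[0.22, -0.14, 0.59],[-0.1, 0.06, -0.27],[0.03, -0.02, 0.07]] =x@ [[0.08, -0.05, 0.21]]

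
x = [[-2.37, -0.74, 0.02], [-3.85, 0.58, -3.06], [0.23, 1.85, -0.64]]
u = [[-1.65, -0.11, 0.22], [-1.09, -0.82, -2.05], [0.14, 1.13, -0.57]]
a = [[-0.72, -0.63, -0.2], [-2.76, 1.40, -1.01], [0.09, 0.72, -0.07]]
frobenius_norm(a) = 3.48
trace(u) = -3.04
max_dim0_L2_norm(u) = 2.14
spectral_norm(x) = 5.29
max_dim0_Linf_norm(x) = 3.85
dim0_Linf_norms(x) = [3.85, 1.85, 3.06]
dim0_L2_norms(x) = [4.53, 2.08, 3.13]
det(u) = -4.74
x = u + a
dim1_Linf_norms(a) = [0.72, 2.76, 0.72]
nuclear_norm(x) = 8.53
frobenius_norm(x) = 5.88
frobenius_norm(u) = 3.24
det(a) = 0.15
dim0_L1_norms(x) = [6.45, 3.17, 3.72]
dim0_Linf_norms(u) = [1.65, 1.13, 2.05]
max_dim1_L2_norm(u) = 2.46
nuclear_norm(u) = 5.32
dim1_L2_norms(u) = [1.67, 2.46, 1.27]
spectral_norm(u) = 2.57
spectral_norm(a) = 3.29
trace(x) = -2.43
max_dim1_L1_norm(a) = 5.17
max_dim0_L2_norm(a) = 2.85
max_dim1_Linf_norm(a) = 2.76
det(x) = -10.34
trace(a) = 0.61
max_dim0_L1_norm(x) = 6.45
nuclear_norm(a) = 4.45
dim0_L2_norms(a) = [2.85, 1.7, 1.03]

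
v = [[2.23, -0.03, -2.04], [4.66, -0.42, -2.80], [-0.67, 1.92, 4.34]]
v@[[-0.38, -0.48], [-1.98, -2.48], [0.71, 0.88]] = [[-2.24, -2.79],[-2.93, -3.66],[-0.47, -0.62]]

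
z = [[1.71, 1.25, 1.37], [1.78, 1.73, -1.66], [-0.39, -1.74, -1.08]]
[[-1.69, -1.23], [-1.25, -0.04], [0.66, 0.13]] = z @ [[-0.78, -0.64], [-0.09, 0.29], [-0.18, -0.36]]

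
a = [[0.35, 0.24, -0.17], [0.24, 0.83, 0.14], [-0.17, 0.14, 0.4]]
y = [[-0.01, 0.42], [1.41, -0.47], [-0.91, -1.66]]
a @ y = [[0.49,  0.32], [1.04,  -0.52], [-0.16,  -0.8]]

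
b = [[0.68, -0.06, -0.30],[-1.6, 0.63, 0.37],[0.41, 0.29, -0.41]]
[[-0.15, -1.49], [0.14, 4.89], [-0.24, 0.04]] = b @ [[-0.19, -3.04], [-0.35, 1.34], [0.15, -2.2]]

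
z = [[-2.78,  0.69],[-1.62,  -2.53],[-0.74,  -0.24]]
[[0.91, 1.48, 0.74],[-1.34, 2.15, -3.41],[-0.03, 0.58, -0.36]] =z @ [[-0.17, -0.64, 0.06], [0.64, -0.44, 1.31]]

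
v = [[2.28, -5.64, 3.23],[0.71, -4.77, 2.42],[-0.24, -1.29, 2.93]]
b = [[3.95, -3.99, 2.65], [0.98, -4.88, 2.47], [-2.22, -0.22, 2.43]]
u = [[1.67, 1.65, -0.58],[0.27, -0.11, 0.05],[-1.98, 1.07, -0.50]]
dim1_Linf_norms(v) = [5.64, 4.77, 2.93]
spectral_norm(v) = 9.04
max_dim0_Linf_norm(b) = 4.88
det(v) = -16.40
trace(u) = 1.06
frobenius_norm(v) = 9.32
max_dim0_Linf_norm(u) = 1.98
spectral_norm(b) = 8.06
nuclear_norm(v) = 11.99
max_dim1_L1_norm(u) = 3.9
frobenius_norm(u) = 3.35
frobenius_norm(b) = 8.96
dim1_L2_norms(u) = [2.42, 0.3, 2.31]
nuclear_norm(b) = 13.15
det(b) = -42.59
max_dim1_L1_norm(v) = 11.15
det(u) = 0.02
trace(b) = 1.50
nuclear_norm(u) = 4.72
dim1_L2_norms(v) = [6.89, 5.4, 3.21]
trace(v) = 0.44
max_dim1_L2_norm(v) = 6.89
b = u + v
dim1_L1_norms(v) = [11.15, 7.9, 4.46]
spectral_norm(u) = 2.63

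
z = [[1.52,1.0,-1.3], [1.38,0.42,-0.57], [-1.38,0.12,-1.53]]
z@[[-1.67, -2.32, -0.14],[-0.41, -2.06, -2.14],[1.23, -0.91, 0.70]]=[[-4.55,-4.4,-3.26], [-3.18,-3.55,-1.49], [0.37,4.35,-1.13]]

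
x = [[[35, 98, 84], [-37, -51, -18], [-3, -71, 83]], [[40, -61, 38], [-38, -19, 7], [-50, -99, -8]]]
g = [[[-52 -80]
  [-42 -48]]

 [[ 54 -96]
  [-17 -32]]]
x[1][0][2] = 38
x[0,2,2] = 83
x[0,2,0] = -3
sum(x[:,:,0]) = -53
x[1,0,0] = 40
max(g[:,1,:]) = -17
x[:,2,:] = [[-3, -71, 83], [-50, -99, -8]]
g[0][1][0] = -42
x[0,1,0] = -37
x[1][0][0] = 40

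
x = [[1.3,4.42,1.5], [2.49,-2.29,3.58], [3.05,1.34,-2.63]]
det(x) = 94.282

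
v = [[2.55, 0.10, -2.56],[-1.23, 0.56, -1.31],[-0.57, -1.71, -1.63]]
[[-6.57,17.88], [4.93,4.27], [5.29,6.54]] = v @ [[-3.48, 1.98], [-1.04, 0.28], [-0.94, -5.0]]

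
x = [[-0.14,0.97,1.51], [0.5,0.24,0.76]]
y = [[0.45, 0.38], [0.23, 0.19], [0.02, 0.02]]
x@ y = [[0.19, 0.16], [0.30, 0.25]]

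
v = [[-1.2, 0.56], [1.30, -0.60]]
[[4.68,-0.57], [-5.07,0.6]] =v@[[-3.81, -0.25], [0.19, -1.55]]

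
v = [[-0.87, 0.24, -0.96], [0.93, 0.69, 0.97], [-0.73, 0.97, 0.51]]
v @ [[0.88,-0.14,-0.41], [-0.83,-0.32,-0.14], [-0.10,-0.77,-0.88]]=[[-0.87,0.78,1.17],[0.15,-1.1,-1.33],[-1.5,-0.60,-0.29]]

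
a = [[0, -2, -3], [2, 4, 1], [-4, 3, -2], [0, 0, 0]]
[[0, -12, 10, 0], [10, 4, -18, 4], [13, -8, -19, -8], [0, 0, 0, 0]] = a@[[0, 0, 1, 2], [3, 0, -5, 0], [-2, 4, 0, 0]]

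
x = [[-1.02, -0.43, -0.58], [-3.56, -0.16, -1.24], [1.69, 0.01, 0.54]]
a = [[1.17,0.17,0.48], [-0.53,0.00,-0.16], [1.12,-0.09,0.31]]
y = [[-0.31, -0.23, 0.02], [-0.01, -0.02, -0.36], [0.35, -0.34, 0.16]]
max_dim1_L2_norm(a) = 1.28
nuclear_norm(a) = 2.02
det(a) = 0.00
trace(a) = 1.48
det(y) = 0.07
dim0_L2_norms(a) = [1.7, 0.19, 0.59]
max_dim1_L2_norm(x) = 3.77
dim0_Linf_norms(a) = [1.17, 0.17, 0.48]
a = y @ x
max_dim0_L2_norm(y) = 0.47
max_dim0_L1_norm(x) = 6.27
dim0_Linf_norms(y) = [0.35, 0.34, 0.36]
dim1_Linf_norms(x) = [1.02, 3.56, 1.69]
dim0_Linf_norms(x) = [3.56, 0.43, 1.24]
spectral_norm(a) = 1.80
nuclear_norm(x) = 4.77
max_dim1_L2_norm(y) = 0.51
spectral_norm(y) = 0.54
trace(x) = -0.64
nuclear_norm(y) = 1.25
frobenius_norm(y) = 0.74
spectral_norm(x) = 4.33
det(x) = 0.01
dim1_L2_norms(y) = [0.39, 0.36, 0.51]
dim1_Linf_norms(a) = [1.17, 0.53, 1.12]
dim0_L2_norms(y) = [0.47, 0.41, 0.39]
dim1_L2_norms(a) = [1.28, 0.55, 1.17]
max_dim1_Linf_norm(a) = 1.17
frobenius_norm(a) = 1.81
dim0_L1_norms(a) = [2.82, 0.26, 0.95]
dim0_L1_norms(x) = [6.27, 0.6, 2.36]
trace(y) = -0.17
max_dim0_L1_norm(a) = 2.82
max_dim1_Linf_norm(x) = 3.56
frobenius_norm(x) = 4.35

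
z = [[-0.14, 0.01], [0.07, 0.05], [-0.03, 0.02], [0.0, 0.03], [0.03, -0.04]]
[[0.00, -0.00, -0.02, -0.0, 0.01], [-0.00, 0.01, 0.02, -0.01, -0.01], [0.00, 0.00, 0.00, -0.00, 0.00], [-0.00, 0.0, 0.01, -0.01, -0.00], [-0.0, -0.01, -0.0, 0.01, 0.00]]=z @ [[-0.03, 0.02, 0.13, 0.02, -0.09], [-0.01, 0.15, 0.22, -0.22, -0.13]]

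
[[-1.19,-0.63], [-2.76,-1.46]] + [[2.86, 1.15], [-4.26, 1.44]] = [[1.67, 0.52], [-7.02, -0.02]]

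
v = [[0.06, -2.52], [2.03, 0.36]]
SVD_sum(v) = [[-0.55,-2.38], [0.18,0.79]] + [[0.61,-0.14], [1.85,-0.43]]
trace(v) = 0.42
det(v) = 5.14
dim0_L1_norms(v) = [2.09, 2.88]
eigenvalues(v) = [(0.21+2.26j), (0.21-2.26j)]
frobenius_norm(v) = 3.26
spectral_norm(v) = 2.57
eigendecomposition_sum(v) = [[0.03+1.14j, -1.26+0.12j],[1.01-0.09j, 0.18+1.12j]] + [[(0.03-1.14j), (-1.26-0.12j)], [1.01+0.09j, 0.18-1.12j]]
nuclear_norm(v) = 4.57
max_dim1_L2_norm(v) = 2.52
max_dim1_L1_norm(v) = 2.58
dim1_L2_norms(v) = [2.52, 2.06]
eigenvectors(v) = [[(0.74+0j), (0.74-0j)],[-0.04-0.67j, (-0.04+0.67j)]]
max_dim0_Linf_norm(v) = 2.52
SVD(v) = [[-0.95,  0.32],  [0.32,  0.95]] @ diag([2.5719433972959274, 1.9974001004069972]) @ [[0.23,0.97], [0.97,-0.23]]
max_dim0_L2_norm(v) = 2.55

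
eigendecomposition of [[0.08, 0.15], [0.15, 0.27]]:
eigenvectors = [[-0.88, -0.48],[0.48, -0.88]]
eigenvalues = [-0.0, 0.35]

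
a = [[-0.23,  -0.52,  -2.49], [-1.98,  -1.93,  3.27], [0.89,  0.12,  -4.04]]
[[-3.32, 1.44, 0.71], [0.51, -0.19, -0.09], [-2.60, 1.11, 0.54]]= a@[[3.26, -1.42, -0.7], [-1.37, 0.59, 0.29], [1.32, -0.57, -0.28]]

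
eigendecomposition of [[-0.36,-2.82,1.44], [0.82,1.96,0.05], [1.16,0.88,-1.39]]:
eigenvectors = [[(-0.54+0j), 0.81+0.00j, (0.81-0j)], [(0.1+0j), (-0.34-0.39j), -0.34+0.39j], [(0.83+0j), (0.17-0.21j), 0.17+0.21j]]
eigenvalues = [(-2.04+0j), (1.13+1j), (1.13-1j)]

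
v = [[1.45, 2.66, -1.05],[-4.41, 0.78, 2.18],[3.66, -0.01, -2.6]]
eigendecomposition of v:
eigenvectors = [[(-0.14-0.58j), (-0.14+0.58j), (0.44+0j)], [(0.62+0j), (0.62-0j), -0.02+0.00j], [(-0.45-0.22j), -0.45+0.22j, (0.9+0j)]]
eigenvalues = [(0.22+3.35j), (0.22-3.35j), (-0.82+0j)]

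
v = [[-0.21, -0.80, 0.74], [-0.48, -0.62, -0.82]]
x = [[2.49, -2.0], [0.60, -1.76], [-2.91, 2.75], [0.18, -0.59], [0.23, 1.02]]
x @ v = [[0.44,-0.75,3.48], [0.72,0.61,1.89], [-0.71,0.62,-4.41], [0.25,0.22,0.62], [-0.54,-0.82,-0.67]]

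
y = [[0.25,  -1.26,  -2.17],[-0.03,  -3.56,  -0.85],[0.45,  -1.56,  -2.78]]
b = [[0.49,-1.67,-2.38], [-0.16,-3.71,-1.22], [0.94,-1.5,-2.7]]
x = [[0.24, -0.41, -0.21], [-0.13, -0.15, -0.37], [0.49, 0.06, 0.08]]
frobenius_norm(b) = 5.86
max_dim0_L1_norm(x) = 0.86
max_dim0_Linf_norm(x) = 0.49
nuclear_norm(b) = 7.79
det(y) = -0.85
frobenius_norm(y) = 5.49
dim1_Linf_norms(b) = [2.38, 3.71, 2.7]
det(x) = 0.06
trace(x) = 0.17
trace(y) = -6.09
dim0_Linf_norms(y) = [0.45, 3.56, 2.78]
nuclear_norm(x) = 1.33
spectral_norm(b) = 5.46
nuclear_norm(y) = 7.30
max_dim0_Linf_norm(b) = 3.71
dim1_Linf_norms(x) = [0.41, 0.37, 0.49]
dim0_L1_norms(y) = [0.73, 6.38, 5.8]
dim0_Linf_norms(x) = [0.49, 0.41, 0.37]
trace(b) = -5.92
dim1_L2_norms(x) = [0.52, 0.42, 0.5]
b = y + x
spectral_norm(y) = 5.03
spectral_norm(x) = 0.59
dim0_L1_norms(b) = [1.59, 6.88, 6.3]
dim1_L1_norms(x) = [0.86, 0.65, 0.63]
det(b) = -2.22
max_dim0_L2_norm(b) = 4.34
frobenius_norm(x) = 0.83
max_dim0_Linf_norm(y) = 3.56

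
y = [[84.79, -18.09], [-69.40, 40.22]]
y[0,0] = 84.79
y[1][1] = 40.22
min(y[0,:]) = -18.09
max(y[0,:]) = 84.79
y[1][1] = 40.22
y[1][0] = -69.4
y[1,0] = -69.4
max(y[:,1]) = 40.22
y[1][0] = -69.4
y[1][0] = -69.4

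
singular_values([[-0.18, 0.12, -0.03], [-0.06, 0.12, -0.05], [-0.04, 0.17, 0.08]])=[0.29, 0.13, 0.06]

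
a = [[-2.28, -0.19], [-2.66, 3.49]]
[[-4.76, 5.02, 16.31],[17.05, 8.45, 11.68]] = a @ [[1.58, -2.26, -6.99], [6.09, 0.7, -1.98]]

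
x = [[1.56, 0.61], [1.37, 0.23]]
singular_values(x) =[2.16, 0.22]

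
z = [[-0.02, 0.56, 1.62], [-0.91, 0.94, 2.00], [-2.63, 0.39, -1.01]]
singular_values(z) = [2.92, 2.86, 0.0]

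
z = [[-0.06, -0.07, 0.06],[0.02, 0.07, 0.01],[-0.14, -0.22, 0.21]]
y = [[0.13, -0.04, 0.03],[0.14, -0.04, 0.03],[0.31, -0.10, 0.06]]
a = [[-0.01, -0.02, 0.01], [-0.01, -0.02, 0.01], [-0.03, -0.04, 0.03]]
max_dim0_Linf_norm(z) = 0.22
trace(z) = 0.22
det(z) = -0.00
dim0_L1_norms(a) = [0.05, 0.08, 0.05]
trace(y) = 0.15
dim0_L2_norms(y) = [0.36, 0.11, 0.07]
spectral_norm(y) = 0.39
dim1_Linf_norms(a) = [0.02, 0.02, 0.04]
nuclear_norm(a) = 0.07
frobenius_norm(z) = 0.36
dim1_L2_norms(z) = [0.11, 0.07, 0.33]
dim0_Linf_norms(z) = [0.14, 0.22, 0.21]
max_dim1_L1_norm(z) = 0.57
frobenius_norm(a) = 0.07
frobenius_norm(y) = 0.39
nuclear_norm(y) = 0.40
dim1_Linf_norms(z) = [0.07, 0.07, 0.22]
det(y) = -0.00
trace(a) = 0.00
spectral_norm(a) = 0.07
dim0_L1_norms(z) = [0.22, 0.36, 0.28]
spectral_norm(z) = 0.36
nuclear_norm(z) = 0.43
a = y @ z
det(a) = 0.00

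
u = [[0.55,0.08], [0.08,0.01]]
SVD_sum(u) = [[0.55, 0.08], [0.08, 0.01]] + [[-0.00, 0.00], [0.00, -0.00]]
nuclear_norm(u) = 0.56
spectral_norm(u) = 0.56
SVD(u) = [[-0.99, -0.14], [-0.14, 0.99]] @ diag([0.5616025568065744, 0.0016025568065744656]) @ [[-0.99, -0.14], [0.14, -0.99]]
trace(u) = 0.56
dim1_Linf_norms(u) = [0.55, 0.08]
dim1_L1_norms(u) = [0.63, 0.09]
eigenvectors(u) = [[0.99, -0.14], [0.14, 0.99]]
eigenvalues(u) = [0.56, -0.0]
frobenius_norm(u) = 0.56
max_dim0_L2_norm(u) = 0.56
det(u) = -0.00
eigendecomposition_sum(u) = [[0.55,0.08], [0.08,0.01]] + [[-0.00,0.00], [0.0,-0.0]]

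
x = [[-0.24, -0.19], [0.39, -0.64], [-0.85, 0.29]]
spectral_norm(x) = 1.11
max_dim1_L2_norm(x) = 0.9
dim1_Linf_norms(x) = [0.24, 0.64, 0.85]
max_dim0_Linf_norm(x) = 0.85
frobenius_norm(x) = 1.21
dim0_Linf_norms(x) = [0.85, 0.64]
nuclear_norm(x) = 1.59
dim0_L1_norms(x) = [1.48, 1.12]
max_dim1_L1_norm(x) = 1.14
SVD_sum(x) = [[-0.08,  0.05], [0.57,  -0.37], [-0.73,  0.47]] + [[-0.16, -0.24], [-0.18, -0.27], [-0.12, -0.18]]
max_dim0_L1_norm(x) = 1.48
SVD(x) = [[-0.09,-0.59], [0.61,-0.67], [-0.79,-0.45]] @ diag([1.106520660030112, 0.4874546429428334]) @ [[0.84,-0.54],[0.54,0.84]]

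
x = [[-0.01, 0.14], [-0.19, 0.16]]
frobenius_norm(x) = 0.29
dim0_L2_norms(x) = [0.19, 0.21]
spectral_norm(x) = 0.27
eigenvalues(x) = [(0.08+0.14j), (0.08-0.14j)]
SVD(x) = [[-0.42, -0.91], [-0.91, 0.42]] @ diag([0.26984591533726543, 0.09264546387057185]) @ [[0.66, -0.76], [-0.76, -0.66]]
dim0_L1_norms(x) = [0.2, 0.3]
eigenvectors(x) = [[-0.34+0.56j, -0.34-0.56j], [-0.76+0.00j, (-0.76-0j)]]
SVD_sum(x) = [[-0.07, 0.08], [-0.16, 0.19]] + [[0.06, 0.06], [-0.03, -0.03]]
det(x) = 0.03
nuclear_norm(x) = 0.36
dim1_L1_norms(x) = [0.15, 0.35]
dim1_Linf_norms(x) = [0.14, 0.19]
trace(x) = 0.15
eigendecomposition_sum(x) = [[(-0.01+0.09j), (0.07-0.04j)], [(-0.1+0.05j), 0.08+0.05j]] + [[(-0-0.09j), 0.07+0.04j], [-0.10-0.05j, (0.08-0.05j)]]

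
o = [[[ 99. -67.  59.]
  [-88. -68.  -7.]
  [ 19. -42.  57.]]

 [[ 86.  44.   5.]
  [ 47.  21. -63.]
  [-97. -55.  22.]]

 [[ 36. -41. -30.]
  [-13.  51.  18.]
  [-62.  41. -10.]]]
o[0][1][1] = -68.0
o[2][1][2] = 18.0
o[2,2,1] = 41.0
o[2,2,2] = -10.0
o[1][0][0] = 86.0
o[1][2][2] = 22.0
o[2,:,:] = [[36.0, -41.0, -30.0], [-13.0, 51.0, 18.0], [-62.0, 41.0, -10.0]]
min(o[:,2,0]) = -97.0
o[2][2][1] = 41.0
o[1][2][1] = -55.0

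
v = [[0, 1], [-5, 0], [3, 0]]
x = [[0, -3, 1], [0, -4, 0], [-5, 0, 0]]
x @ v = [[18, 0], [20, 0], [0, -5]]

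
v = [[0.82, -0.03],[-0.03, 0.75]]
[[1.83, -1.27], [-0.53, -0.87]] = v@ [[2.21, -1.59], [-0.62, -1.22]]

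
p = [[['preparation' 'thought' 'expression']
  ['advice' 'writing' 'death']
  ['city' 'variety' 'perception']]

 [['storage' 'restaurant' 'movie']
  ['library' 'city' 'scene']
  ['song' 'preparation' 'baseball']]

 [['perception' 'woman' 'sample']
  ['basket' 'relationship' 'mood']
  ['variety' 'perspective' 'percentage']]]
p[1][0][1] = 'restaurant'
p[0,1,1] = 'writing'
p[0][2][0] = 'city'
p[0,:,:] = [['preparation', 'thought', 'expression'], ['advice', 'writing', 'death'], ['city', 'variety', 'perception']]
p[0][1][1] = 'writing'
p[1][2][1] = 'preparation'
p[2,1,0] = 'basket'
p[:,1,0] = ['advice', 'library', 'basket']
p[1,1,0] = 'library'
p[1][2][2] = 'baseball'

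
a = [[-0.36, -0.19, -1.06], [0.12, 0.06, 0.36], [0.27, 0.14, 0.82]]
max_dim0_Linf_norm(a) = 1.06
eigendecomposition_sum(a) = [[-0.33, -0.17, -1.04], [0.11, 0.06, 0.35], [0.26, 0.13, 0.81]] + [[-0.03, -0.02, -0.02], [0.01, 0.01, 0.01], [0.01, 0.01, 0.01]] + [[0.0, 0.0, -0.00], [-0.0, -0.00, 0.00], [-0.00, -0.00, 0.00]]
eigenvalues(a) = [0.54, -0.01, -0.0]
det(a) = 0.00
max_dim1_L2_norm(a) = 1.14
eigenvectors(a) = [[-0.76, 0.93, 0.73], [0.26, -0.24, -0.68], [0.6, -0.26, -0.12]]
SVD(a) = [[-0.77, -0.64, 0.00], [0.26, -0.31, -0.91], [0.59, -0.7, 0.40]] @ diag([1.483820327784014, 0.0085839616423843, 0.001884265762374917]) @ [[0.31,0.16,0.94], [0.66,0.67,-0.34], [-0.68,0.72,0.1]]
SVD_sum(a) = [[-0.36, -0.19, -1.06], [0.12, 0.06, 0.36], [0.27, 0.14, 0.82]] + [[-0.0, -0.0, 0.00], [-0.0, -0.0, 0.0], [-0.00, -0.00, 0.0]] + [[-0.00, 0.00, 0.00], [0.0, -0.00, -0.0], [-0.00, 0.0, 0.00]]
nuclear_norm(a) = 1.49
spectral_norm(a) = 1.48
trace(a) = 0.52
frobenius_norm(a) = 1.48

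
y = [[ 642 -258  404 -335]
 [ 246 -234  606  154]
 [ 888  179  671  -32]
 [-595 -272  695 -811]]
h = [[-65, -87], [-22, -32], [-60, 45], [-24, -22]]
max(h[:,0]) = -22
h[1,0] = -22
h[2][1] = 45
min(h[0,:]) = -87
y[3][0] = -595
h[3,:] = [-24, -22]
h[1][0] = -22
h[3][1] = -22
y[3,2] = 695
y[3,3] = -811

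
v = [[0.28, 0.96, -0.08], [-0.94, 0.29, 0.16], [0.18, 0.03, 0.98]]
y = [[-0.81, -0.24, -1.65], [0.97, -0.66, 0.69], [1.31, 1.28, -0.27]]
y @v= [[-0.3, -0.90, -1.59], [1.02, 0.76, 0.49], [-0.88, 1.62, -0.16]]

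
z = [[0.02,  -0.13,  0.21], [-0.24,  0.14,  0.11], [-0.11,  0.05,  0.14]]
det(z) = -0.00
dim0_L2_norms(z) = [0.26, 0.2, 0.28]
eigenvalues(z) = [-0.06, 0.18, 0.18]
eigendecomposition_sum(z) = [[-0.03,  -0.04,  0.06], [-0.04,  -0.04,  0.06], [-0.01,  -0.01,  0.02]] + [[-0.55, 0.74, -0.81], [-3.13, 4.24, -4.67], [-2.36, 3.19, -3.51]] + [[0.60, -0.83, 0.97],[2.93, -4.06, 4.72],[2.26, -3.13, 3.64]]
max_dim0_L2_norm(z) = 0.28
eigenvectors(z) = [[-0.67,0.14,0.16],[-0.71,0.79,0.78],[-0.2,0.6,0.60]]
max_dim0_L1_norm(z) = 0.46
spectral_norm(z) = 0.35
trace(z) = 0.30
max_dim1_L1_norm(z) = 0.49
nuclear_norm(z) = 0.62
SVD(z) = [[0.19, -0.94, -0.28], [0.83, 0.30, -0.46], [0.52, -0.15, 0.84]] @ diag([0.34609439844371664, 0.25436404257526524, 0.020435293260693523]) @ [[-0.73,0.34,0.59],[-0.30,0.62,-0.73],[0.61,0.71,0.35]]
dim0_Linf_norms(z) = [0.24, 0.14, 0.21]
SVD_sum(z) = [[-0.05, 0.02, 0.04], [-0.21, 0.1, 0.17], [-0.13, 0.06, 0.11]] + [[0.07, -0.15, 0.17],[-0.02, 0.05, -0.06],[0.01, -0.02, 0.03]] + [[-0.0,  -0.00,  -0.0], [-0.01,  -0.01,  -0.0], [0.01,  0.01,  0.01]]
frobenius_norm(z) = 0.43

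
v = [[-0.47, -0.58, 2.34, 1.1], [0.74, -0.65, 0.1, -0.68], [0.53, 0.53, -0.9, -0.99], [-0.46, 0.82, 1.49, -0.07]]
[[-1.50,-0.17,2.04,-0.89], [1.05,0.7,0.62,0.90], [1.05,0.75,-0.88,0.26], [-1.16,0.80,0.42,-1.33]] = v@[[1.16,0.37,0.64,-0.34],[-0.14,0.28,-0.45,-1.13],[-0.35,0.46,0.74,-0.41],[-0.20,-0.83,0.32,-0.68]]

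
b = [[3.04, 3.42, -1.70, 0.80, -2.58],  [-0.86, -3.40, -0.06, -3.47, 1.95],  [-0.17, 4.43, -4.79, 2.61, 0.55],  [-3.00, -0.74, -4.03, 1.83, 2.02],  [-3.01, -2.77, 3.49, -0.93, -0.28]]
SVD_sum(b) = [[1.1, 3.00, -2.67, 1.79, -0.47], [-0.96, -2.61, 2.33, -1.56, 0.41], [1.60, 4.38, -3.90, 2.62, -0.68], [0.4, 1.1, -0.98, 0.66, -0.17], [-1.19, -3.24, 2.89, -1.94, 0.51]] + [[1.81,0.79,1.64,-0.38,-1.50], [-1.2,-0.53,-1.09,0.25,0.99], [-1.30,-0.57,-1.18,0.27,1.08], [-3.3,-1.44,-2.99,0.68,2.72], [-0.23,-0.1,-0.21,0.05,0.19]] + [[0.36, -0.11, -0.29, -0.43, 0.17], [1.56, -0.47, -1.25, -1.84, 0.73], [-0.15, 0.04, 0.12, 0.17, -0.07], [-0.23, 0.07, 0.18, 0.27, -0.11], [-1.2, 0.36, 0.96, 1.41, -0.56]] + [[-0.04, -0.44, -0.35, 0.05, -0.68],[-0.00, -0.02, -0.02, 0.0, -0.04],[0.02, 0.27, 0.22, -0.03, 0.42],[-0.03, -0.33, -0.26, 0.04, -0.51],[-0.01, -0.13, -0.11, 0.02, -0.21]] + [[-0.19, 0.17, -0.02, -0.24, -0.11],[-0.26, 0.23, -0.03, -0.32, -0.14],[-0.35, 0.31, -0.04, -0.42, -0.19],[0.15, -0.14, 0.02, 0.19, 0.08],[-0.38, 0.35, -0.04, -0.47, -0.21]]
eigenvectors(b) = [[0.16-0.18j, (0.16+0.18j), (0.61+0j), 0.53+0.00j, (-0.31+0j)], [(-0.11+0.48j), -0.11-0.48j, (0.12+0j), (-0.07+0j), (0.62+0j)], [(0.62+0j), 0.62-0.00j, -0.15+0.00j, 0.25+0.00j, 0.21+0.00j], [(0.37+0.27j), 0.37-0.27j, -0.66+0.00j, 0.32+0.00j, (-0.63+0j)], [(-0.31-0.09j), (-0.31+0.09j), -0.40+0.00j, (0.74+0j), (0.3+0j)]]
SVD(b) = [[-0.44, -0.43, -0.18, 0.70, -0.31], [0.38, 0.29, -0.77, 0.04, -0.41], [-0.64, 0.31, 0.07, -0.43, -0.55], [-0.16, 0.79, 0.11, 0.53, 0.24], [0.47, 0.06, 0.59, 0.22, -0.61]] @ diag([10.38864735653841, 6.8911642846324535, 3.6925284805179484, 1.2589265261618627, 1.1941098466990077]) @ [[-0.24, -0.66, 0.59, -0.39, 0.10], [-0.6, -0.26, -0.55, 0.13, 0.50], [-0.55, 0.17, 0.44, 0.65, -0.25], [-0.05, -0.49, -0.40, 0.06, -0.77], [0.53, -0.48, 0.06, 0.64, 0.29]]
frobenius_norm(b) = 13.12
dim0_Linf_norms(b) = [3.04, 4.43, 4.79, 3.47, 2.58]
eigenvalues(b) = [(-4.34+4.53j), (-4.34-4.53j), (4.97+0j), (-1.38+0j), (1.48+0j)]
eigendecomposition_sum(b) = [[(0.3+0.03j), (1.21-0.19j), -0.37+1.02j, 0.77-0.03j, (-0.31-0.37j)], [(-0.56+0.24j), -1.98+1.48j, (-0.31-2.17j), -1.35+0.78j, 0.91+0.36j], [0.46+0.62j, 2.38+2.01j, (-2.58+1j), 1.35+1.43j, 0.18-1.22j], [0.57j, (0.55+2.25j), (-1.98-0.52j), 0.18+1.45j, 0.64-0.65j], [-0.14-0.37j, (-0.89-1.34j), (1.42-0.12j), (-0.46-0.9j), -0.27+0.57j]] + [[0.30-0.03j,(1.21+0.19j),(-0.37-1.02j),(0.77+0.03j),-0.31+0.37j], [-0.56-0.24j,(-1.98-1.48j),(-0.31+2.17j),(-1.35-0.78j),0.91-0.36j], [0.46-0.62j,(2.38-2.01j),(-2.58-1j),1.35-1.43j,(0.18+1.22j)], [-0.57j,0.55-2.25j,(-1.98+0.52j),(0.18-1.45j),(0.64+0.65j)], [-0.14+0.37j,(-0.89+1.34j),1.42+0.12j,-0.46+0.90j,(-0.27-0.57j)]] + [[2.78+0.00j, 1.32+0.00j, (-0.59-0j), -0.86+0.00j, (-1.27-0j)], [(0.56+0j), 0.26+0.00j, (-0.12-0j), -0.17+0.00j, (-0.25-0j)], [-0.71-0.00j, (-0.34-0j), 0.15+0.00j, 0.22-0.00j, (0.33+0j)], [(-3.04-0j), (-1.44-0j), (0.65+0j), 0.95-0.00j, 1.39+0.00j], [-1.82-0.00j, -0.86-0.00j, (0.39+0j), 0.57-0.00j, (0.83+0j)]] + [[-0.53-0.00j, (-0.19-0j), -0.04+0.00j, -0.19-0.00j, (-0.52+0j)],[(0.07+0j), (0.03+0j), 0.01-0.00j, 0.03+0.00j, (0.07-0j)],[-0.25-0.00j, -0.09-0.00j, -0.02+0.00j, (-0.09-0j), -0.25+0.00j],[(-0.32-0j), -0.12-0.00j, -0.02+0.00j, -0.12-0.00j, -0.32+0.00j],[-0.74-0.00j, -0.27-0.00j, -0.06+0.00j, (-0.27-0j), -0.74+0.00j]] + [[0.18-0.00j, -0.14-0.00j, -0.34+0.00j, (0.31-0j), (-0.16+0j)], [-0.36+0.00j, (0.28+0j), (0.68-0j), (-0.63+0j), (0.32-0j)], [-0.12+0.00j, (0.09+0j), (0.23-0j), (-0.21+0j), (0.11-0j)], [(0.36-0j), (-0.28-0j), (-0.69+0j), 0.64-0.00j, (-0.33+0j)], [-0.17+0.00j, 0.13+0.00j, (0.33-0j), -0.30+0.00j, (0.16-0j)]]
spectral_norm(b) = 10.39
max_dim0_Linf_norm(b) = 4.79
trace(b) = -3.60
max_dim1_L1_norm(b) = 12.55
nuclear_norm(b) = 23.43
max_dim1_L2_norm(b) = 7.05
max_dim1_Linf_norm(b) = 4.79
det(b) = -397.39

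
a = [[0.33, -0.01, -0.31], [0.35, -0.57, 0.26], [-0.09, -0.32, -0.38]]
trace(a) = -0.62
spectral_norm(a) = 0.73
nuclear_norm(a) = 1.65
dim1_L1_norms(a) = [0.65, 1.18, 0.79]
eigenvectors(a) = [[0.93+0.00j, (-0.01+0.23j), (-0.01-0.23j)],[0.28+0.00j, 0.73+0.00j, 0.73-0.00j],[(-0.22+0j), 0.18+0.62j, 0.18-0.62j]]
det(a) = 0.15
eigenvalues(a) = [(0.4+0j), (-0.51+0.33j), (-0.51-0.33j)]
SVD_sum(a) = [[0.07, -0.11, 0.02], [0.36, -0.59, 0.10], [0.09, -0.15, 0.02]] + [[0.01, -0.05, -0.32], [-0.01, 0.02, 0.16], [0.01, -0.06, -0.41]] + [[0.25,0.15,-0.01], [-0.0,-0.0,0.0], [-0.19,-0.11,0.01]]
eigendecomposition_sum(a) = [[(0.36+0j), 0.04+0.00j, (-0.13+0j)], [0.11+0.00j, 0.01+0.00j, (-0.04+0j)], [(-0.08-0j), -0.01+0.00j, (0.03-0j)]] + [[(-0.01+0.04j),(-0.02-0.09j),-0.09+0.04j], [0.12+0.04j,-0.29+0.10j,0.15+0.28j], [-0.00+0.11j,(-0.16-0.23j),(-0.21+0.2j)]] + [[(-0.01-0.04j), -0.02+0.09j, -0.09-0.04j], [0.12-0.04j, (-0.29-0.1j), 0.15-0.28j], [(-0-0.11j), (-0.16+0.23j), (-0.21-0.2j)]]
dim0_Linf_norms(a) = [0.35, 0.57, 0.38]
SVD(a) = [[-0.18, 0.58, -0.8], [-0.95, -0.30, 0.00], [-0.24, 0.76, 0.61]] @ diag([0.7318961968234298, 0.5513290021548751, 0.3679188612429494]) @ [[-0.51,  0.85,  -0.14],  [0.03,  -0.14,  -0.99],  [-0.86,  -0.51,  0.04]]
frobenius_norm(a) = 0.99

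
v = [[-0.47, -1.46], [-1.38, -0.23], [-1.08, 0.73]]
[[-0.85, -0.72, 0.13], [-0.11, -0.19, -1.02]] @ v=[[1.25, 1.50], [1.42, -0.54]]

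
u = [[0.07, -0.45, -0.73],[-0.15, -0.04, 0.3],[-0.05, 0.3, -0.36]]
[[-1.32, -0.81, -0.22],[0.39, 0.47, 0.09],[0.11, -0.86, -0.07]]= u @ [[-1.15, 0.42, -0.08],[1.27, -0.82, 0.06],[0.91, 1.66, 0.26]]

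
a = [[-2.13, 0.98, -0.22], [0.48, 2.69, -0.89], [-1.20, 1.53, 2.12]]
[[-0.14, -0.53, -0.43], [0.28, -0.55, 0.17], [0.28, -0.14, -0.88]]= a @[[0.11,0.15,0.20], [0.12,-0.18,-0.06], [0.11,0.15,-0.26]]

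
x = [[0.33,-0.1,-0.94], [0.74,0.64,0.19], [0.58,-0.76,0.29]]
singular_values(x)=[1.0, 1.0, 1.0]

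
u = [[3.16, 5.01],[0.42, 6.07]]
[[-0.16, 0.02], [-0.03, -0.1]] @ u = [[-0.5, -0.68], [-0.14, -0.76]]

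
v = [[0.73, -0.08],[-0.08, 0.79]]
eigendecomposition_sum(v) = [[0.46, 0.32], [0.32, 0.22]] + [[0.27,-0.40], [-0.4,0.57]]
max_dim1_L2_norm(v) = 0.79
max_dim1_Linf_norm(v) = 0.79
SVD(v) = [[-0.57, 0.82], [0.82, 0.57]] @ diag([0.8454400374531753, 0.6745599625468247]) @ [[-0.57, 0.82],[0.82, 0.57]]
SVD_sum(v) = [[0.27, -0.4], [-0.4, 0.57]] + [[0.46,0.32], [0.32,0.22]]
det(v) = 0.57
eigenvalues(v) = [0.67, 0.85]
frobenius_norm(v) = 1.08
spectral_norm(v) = 0.85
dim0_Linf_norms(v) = [0.73, 0.79]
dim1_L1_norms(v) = [0.81, 0.87]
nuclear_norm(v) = 1.52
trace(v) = 1.52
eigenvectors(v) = [[-0.82, 0.57], [-0.57, -0.82]]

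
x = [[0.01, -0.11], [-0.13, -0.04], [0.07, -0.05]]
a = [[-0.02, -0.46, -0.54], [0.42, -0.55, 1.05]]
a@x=[[0.02, 0.05], [0.15, -0.08]]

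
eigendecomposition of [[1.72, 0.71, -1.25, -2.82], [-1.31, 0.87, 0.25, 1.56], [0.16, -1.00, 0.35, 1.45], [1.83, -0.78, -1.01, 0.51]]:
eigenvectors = [[-0.65+0.00j, -0.65-0.00j, (-0.55+0j), 0.32+0.00j], [(0.31-0.19j), 0.31+0.19j, -0.45+0.00j, 0.82+0.00j], [0.24+0.28j, 0.24-0.28j, -0.70+0.00j, (-0.27+0j)], [-0.16+0.53j, (-0.16-0.53j), (-0.12+0j), (0.4+0j)]]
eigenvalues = [(1.16+3.01j), (1.16-3.01j), (0.08+0j), (1.04+0j)]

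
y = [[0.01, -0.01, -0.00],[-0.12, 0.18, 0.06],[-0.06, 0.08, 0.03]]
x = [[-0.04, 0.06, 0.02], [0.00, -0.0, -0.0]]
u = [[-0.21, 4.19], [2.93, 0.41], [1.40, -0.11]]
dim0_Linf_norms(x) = [0.04, 0.06, 0.02]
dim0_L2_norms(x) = [0.04, 0.06, 0.02]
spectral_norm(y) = 0.25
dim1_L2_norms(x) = [0.07, 0.0]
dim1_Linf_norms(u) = [4.19, 2.93, 1.4]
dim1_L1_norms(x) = [0.12, 0.0]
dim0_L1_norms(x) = [0.04, 0.06, 0.02]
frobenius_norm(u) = 5.32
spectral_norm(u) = 4.21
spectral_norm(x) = 0.07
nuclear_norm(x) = 0.07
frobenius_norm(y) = 0.25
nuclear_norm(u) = 7.47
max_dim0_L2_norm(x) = 0.06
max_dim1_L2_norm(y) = 0.22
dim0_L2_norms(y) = [0.13, 0.2, 0.07]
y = u @ x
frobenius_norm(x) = 0.07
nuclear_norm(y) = 0.26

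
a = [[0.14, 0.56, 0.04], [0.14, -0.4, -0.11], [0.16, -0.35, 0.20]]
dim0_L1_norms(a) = [0.44, 1.31, 0.35]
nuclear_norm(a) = 1.25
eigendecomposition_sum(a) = [[-0.08-0.00j, (0.37-0j), 0.06+0.00j], [0.10+0.00j, (-0.45+0j), (-0.07-0j)], [0.06+0.00j, -0.28+0.00j, -0.04-0.00j]] + [[0.11+0.02j, (0.1-0.04j), (-0.01+0.09j)], [(0.02+0.03j), (0.03+0.01j), -0.02+0.02j], [(0.05-0.14j), -0.04-0.13j, (0.12+0.03j)]] + [[(0.11-0.02j), (0.1+0.04j), -0.01-0.09j], [(0.02-0.03j), (0.03-0.01j), (-0.02-0.02j)], [(0.05+0.14j), (-0.04+0.13j), 0.12-0.03j]]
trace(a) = -0.06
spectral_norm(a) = 0.77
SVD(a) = [[0.71, -0.58, 0.4],[-0.53, -0.06, 0.85],[-0.47, -0.81, -0.35]] @ diag([0.7734741385257952, 0.28382674868091134, 0.1891563738418611]) @ [[-0.06, 1.00, -0.01],[-0.77, -0.05, -0.63],[0.63, 0.03, -0.78]]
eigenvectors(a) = [[0.57+0.00j, 0.07+0.59j, 0.07-0.59j], [(-0.7+0j), -0.10+0.13j, (-0.1-0.13j)], [(-0.43+0j), (0.79+0j), (0.79-0j)]]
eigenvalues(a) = [(-0.58+0j), (0.26+0.06j), (0.26-0.06j)]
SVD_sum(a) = [[-0.03, 0.55, -0.01], [0.03, -0.41, 0.00], [0.02, -0.36, 0.00]] + [[0.13, 0.01, 0.10], [0.01, 0.00, 0.01], [0.18, 0.01, 0.15]] + [[0.05, 0.00, -0.06], [0.10, 0.01, -0.12], [-0.04, -0.0, 0.05]]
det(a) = -0.04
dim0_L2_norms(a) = [0.25, 0.77, 0.23]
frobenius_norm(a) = 0.85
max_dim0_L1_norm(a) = 1.31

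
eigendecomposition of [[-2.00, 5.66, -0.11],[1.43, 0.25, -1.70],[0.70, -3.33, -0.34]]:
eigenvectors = [[0.81, -0.7, -0.67], [-0.39, -0.19, -0.60], [-0.43, -0.68, 0.44]]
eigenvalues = [-4.64, -0.56, 3.11]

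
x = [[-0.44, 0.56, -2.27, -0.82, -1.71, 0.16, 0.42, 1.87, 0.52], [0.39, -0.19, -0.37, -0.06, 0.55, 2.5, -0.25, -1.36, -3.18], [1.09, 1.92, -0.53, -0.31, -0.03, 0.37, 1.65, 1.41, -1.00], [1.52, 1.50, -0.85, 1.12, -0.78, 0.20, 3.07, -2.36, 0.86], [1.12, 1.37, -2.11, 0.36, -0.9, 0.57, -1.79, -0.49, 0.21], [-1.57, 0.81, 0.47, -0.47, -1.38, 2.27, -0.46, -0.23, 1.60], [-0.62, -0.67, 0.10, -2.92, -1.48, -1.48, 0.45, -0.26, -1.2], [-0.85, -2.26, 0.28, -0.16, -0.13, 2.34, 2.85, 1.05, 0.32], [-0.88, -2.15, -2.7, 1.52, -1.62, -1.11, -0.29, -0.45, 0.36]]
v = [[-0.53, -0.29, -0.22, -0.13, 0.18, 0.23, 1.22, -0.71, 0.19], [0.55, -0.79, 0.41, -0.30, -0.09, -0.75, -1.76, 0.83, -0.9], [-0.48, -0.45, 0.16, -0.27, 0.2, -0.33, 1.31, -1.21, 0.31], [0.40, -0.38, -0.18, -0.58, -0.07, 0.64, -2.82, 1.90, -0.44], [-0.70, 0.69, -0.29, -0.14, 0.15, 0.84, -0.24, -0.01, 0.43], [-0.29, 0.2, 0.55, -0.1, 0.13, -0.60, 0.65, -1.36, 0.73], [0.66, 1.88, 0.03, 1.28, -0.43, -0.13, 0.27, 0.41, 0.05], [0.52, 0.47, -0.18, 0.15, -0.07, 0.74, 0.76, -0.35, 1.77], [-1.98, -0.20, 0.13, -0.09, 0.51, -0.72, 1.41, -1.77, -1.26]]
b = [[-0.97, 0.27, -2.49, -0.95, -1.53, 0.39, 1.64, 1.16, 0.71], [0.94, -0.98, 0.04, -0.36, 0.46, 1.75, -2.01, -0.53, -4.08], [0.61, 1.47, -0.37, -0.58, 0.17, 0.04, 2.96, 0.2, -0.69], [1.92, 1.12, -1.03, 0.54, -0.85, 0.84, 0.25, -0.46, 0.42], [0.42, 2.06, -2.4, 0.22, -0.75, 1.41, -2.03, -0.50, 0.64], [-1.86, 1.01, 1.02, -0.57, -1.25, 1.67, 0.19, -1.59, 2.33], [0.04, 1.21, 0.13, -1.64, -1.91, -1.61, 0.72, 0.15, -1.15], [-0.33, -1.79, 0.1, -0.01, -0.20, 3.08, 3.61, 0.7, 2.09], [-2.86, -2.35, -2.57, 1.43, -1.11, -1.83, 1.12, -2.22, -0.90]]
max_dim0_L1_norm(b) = 14.53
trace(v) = -3.53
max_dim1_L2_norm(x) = 4.79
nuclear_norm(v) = 14.59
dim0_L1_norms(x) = [8.48, 11.43, 9.68, 7.74, 8.58, 11.0, 11.23, 9.48, 9.25]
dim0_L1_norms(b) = [9.95, 12.26, 10.15, 6.3, 8.23, 12.62, 14.53, 7.51, 13.01]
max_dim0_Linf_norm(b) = 4.08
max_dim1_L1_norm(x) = 12.26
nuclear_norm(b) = 34.71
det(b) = 692.25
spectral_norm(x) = 5.36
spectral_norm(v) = 5.60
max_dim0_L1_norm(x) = 11.43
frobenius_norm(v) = 7.34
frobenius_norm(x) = 12.14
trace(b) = -0.34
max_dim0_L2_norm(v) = 4.17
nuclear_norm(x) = 32.88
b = v + x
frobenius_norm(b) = 13.21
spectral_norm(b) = 7.16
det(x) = -9137.56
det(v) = -0.00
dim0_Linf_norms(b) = [2.86, 2.35, 2.57, 1.64, 1.91, 3.08, 3.61, 2.22, 4.08]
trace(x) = 3.19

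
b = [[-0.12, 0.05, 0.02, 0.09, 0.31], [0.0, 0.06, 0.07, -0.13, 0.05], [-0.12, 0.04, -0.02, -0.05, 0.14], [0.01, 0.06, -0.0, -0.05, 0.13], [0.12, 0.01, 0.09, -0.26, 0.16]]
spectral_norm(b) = 0.44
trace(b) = 0.03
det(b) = 0.00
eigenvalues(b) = [(-0.19+0j), (-0.1+0j), (0.12+0j), (0.1+0.1j), (0.1-0.1j)]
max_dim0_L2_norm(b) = 0.4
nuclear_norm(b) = 1.00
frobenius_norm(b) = 0.57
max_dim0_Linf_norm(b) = 0.31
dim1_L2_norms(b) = [0.35, 0.17, 0.2, 0.15, 0.34]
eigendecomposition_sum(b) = [[-0.23-0.00j, (-0.03-0j), (-0.02+0j), (0.3+0j), 0.10-0.00j],[0.02+0.00j, 0j, -0j, -0.02-0.00j, -0.01+0.00j],[-0.26-0.00j, (-0.03-0j), (-0.02+0j), 0.33+0.00j, (0.11-0j)],[(-0.07-0j), -0.01-0.00j, -0.00+0.00j, (0.09+0j), (0.03-0j)],[0.09+0.00j, 0.01+0.00j, 0.01-0.00j, -0.12-0.00j, (-0.04+0j)]] + [[0.05+0.00j, 0.02-0.00j, (-0.02+0j), -0.09-0.00j, (-0.01+0j)], [(-0.01-0j), -0.01+0.00j, 0.01-0.00j, 0.02+0.00j, 0.00-0.00j], [0.14+0.00j, 0.06-0.00j, -0.06+0.00j, -0.25-0.00j, -0.02+0.00j], [(0.05+0j), 0.02-0.00j, -0.02+0.00j, (-0.09-0j), (-0.01+0j)], [(-0.02-0j), -0.01+0.00j, 0.01-0.00j, 0.03+0.00j, -0j]] + [[0.04-0.00j, -0.08+0.00j, 0.07-0.00j, (-0.18+0j), 0.16-0.00j], [-0.03+0.00j, (0.06+0j), (-0.05+0j), 0.13-0.00j, -0.12+0.00j], [-0.02+0.00j, (0.03+0j), (-0.03+0j), (0.08-0j), -0.07+0.00j], [0.02-0.00j, -0.03+0.00j, 0.03-0.00j, -0.08+0.00j, (0.07-0j)], [0.03-0.00j, -0.06+0.00j, (0.05-0j), (-0.15+0j), (0.13-0j)]] + [[0.01-0.02j, (0.07+0.01j), (-0.01-0.08j), (0.03+0.2j), 0.03-0.12j], [(0.01+0.01j), 0.05j, 0.06-0.01j, -0.13+0.04j, (0.09+0.01j)], [(0.01+0.01j), (-0.01+0.03j), 0.04+0.01j, (-0.11-0.02j), (0.06+0.03j)], [0.01-0.01j, 0.04+0.01j, -0.00-0.05j, 0.01+0.12j, (0.02-0.07j)], [(0.01-0.01j), (0.04+0.01j), (0.01-0.05j), -0.02+0.12j, (0.03-0.06j)]] + [[(0.01+0.02j), (0.07-0.01j), (-0.01+0.08j), (0.03-0.2j), 0.03+0.12j],[(0.01-0.01j), -0.05j, (0.06+0.01j), -0.13-0.04j, 0.09-0.01j],[0.01-0.01j, (-0.01-0.03j), (0.04-0.01j), (-0.11+0.02j), 0.06-0.03j],[(0.01+0.01j), (0.04-0.01j), (-0+0.05j), (0.01-0.12j), (0.02+0.07j)],[0.01+0.01j, (0.04-0.01j), (0.01+0.05j), (-0.02-0.12j), (0.03+0.06j)]]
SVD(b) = [[-0.62, -0.63, 0.35, -0.2, 0.25], [-0.26, 0.29, -0.47, -0.78, 0.11], [-0.37, -0.20, -0.75, 0.51, 0.03], [-0.33, 0.02, 0.08, -0.06, -0.94], [-0.55, 0.7, 0.29, 0.3, 0.21]] @ diag([0.4358914459021776, 0.34435678175647905, 0.11080121131046114, 0.05925923833061538, 0.049279696551820594]) @ [[0.11,-0.2,-0.17,0.36,-0.89],[0.53,-0.04,0.22,-0.77,-0.27],[0.76,-0.30,0.14,0.46,0.32],[-0.04,-0.63,-0.71,-0.25,0.17],[-0.36,-0.69,0.63,-0.03,-0.02]]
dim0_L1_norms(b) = [0.37, 0.22, 0.2, 0.58, 0.79]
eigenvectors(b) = [[-0.64+0.00j, -0.31+0.00j, -0.63+0.00j, -0.64+0.00j, -0.64-0.00j], [0.04+0.00j, 0.08+0.00j, 0.46+0.00j, (-0.06-0.43j), -0.06+0.43j], [-0.70+0.00j, -0.88+0.00j, (0.26+0j), 0.10-0.33j, 0.10+0.33j], [(-0.2+0j), -0.32+0.00j, (-0.26+0j), -0.38-0.02j, (-0.38+0.02j)], [0.25+0.00j, 0.12+0.00j, -0.50+0.00j, (-0.35-0.1j), (-0.35+0.1j)]]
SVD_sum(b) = [[-0.03, 0.05, 0.05, -0.1, 0.24], [-0.01, 0.02, 0.02, -0.04, 0.1], [-0.02, 0.03, 0.03, -0.06, 0.14], [-0.02, 0.03, 0.02, -0.05, 0.13], [-0.03, 0.05, 0.04, -0.08, 0.21]] + [[-0.11, 0.01, -0.05, 0.17, 0.06], [0.05, -0.0, 0.02, -0.08, -0.03], [-0.04, 0.00, -0.01, 0.05, 0.02], [0.0, -0.00, 0.0, -0.00, -0.0], [0.13, -0.01, 0.05, -0.19, -0.07]] + [[0.03, -0.01, 0.01, 0.02, 0.01], [-0.04, 0.02, -0.01, -0.02, -0.02], [-0.06, 0.03, -0.01, -0.04, -0.03], [0.01, -0.0, 0.0, 0.00, 0.00], [0.02, -0.01, 0.00, 0.01, 0.01]] + [[0.0,0.01,0.01,0.0,-0.0], [0.00,0.03,0.03,0.01,-0.01], [-0.0,-0.02,-0.02,-0.01,0.01], [0.0,0.00,0.0,0.0,-0.0], [-0.00,-0.01,-0.01,-0.00,0.0]] + [[-0.0, -0.01, 0.01, -0.00, -0.0], [-0.0, -0.00, 0.0, -0.00, -0.0], [-0.00, -0.0, 0.0, -0.0, -0.00], [0.02, 0.03, -0.03, 0.0, 0.0], [-0.00, -0.01, 0.01, -0.00, -0.00]]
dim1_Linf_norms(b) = [0.31, 0.13, 0.14, 0.13, 0.26]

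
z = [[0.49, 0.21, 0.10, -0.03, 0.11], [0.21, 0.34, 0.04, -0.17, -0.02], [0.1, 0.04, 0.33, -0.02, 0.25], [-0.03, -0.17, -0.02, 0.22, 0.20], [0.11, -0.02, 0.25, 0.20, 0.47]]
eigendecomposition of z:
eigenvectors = [[0.55, 0.46, 0.57, -0.39, 0.07], [0.24, 0.58, -0.2, 0.68, -0.32], [0.48, -0.11, -0.64, -0.45, -0.39], [0.10, -0.47, 0.48, 0.17, -0.71], [0.63, -0.46, -0.02, 0.40, 0.48]]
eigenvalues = [0.79, 0.65, 0.28, 0.14, -0.0]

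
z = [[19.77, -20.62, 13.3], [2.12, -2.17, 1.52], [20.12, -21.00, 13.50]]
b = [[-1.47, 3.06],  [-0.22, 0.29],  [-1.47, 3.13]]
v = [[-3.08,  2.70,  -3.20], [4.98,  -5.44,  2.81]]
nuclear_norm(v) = 10.71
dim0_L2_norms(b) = [2.09, 4.39]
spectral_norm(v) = 9.35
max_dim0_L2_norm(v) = 6.07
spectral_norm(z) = 45.08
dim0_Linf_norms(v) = [4.98, 5.44, 3.2]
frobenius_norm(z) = 45.08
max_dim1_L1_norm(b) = 4.6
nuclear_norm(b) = 4.94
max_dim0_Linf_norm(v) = 5.44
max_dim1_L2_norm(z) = 32.06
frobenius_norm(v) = 9.45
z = b @ v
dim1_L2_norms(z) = [31.51, 3.39, 32.06]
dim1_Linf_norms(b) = [3.06, 0.29, 3.13]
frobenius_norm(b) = 4.86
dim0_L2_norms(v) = [5.86, 6.07, 4.26]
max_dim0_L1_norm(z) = 43.79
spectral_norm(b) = 4.86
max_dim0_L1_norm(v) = 8.14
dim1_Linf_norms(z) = [20.62, 2.17, 21.0]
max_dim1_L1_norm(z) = 54.62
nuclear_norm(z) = 45.19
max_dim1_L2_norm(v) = 7.89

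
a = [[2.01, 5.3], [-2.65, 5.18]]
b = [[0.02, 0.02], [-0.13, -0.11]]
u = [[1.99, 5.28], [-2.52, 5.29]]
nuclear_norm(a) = 10.72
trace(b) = -0.09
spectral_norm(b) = 0.17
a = u + b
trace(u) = 7.28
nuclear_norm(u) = 10.67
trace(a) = 7.19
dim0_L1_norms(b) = [0.15, 0.13]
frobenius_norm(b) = 0.17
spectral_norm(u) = 7.49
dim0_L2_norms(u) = [3.21, 7.47]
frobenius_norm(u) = 8.13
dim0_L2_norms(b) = [0.13, 0.11]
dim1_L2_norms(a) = [5.67, 5.82]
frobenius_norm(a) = 8.12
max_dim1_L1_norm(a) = 7.83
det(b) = 0.00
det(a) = 24.46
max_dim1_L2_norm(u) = 5.86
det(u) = 23.83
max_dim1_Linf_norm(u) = 5.29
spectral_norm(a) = 7.43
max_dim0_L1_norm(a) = 10.48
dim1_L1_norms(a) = [7.31, 7.83]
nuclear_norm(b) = 0.17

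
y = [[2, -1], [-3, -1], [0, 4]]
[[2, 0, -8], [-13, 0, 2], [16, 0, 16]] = y @ [[3, 0, -2], [4, 0, 4]]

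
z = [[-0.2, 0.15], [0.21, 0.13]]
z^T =[[-0.2,  0.21], [0.15,  0.13]]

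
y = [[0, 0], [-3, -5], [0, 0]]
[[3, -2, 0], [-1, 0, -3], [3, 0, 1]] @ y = [[6, 10], [0, 0], [0, 0]]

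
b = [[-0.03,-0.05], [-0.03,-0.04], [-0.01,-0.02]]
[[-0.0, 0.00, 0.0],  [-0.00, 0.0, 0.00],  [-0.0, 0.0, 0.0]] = b@[[0.03,-0.05,-0.0], [-0.01,0.02,0.00]]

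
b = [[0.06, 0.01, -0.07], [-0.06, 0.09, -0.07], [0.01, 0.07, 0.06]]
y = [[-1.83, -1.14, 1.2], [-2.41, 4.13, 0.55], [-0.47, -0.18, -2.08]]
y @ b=[[-0.03, -0.04, 0.28], [-0.39, 0.39, -0.09], [-0.04, -0.17, -0.08]]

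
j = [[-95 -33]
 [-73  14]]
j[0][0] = -95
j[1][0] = -73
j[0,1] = -33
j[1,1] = 14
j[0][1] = -33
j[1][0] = -73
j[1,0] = -73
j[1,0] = -73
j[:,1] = [-33, 14]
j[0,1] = -33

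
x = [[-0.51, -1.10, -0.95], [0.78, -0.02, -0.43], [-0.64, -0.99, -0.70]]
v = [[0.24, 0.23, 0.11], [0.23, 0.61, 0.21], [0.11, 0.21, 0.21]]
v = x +[[0.75, 1.33, 1.06], [-0.55, 0.63, 0.64], [0.75, 1.2, 0.91]]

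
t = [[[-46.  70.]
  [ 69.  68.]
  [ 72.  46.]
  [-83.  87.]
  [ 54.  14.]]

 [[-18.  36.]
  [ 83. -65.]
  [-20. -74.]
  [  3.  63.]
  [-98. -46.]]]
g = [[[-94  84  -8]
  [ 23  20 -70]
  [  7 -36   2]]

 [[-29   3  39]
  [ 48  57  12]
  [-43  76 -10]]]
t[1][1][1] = -65.0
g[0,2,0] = 7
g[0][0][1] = 84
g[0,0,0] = -94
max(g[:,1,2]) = 12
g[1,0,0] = -29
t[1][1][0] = 83.0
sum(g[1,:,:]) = 153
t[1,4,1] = -46.0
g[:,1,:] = [[23, 20, -70], [48, 57, 12]]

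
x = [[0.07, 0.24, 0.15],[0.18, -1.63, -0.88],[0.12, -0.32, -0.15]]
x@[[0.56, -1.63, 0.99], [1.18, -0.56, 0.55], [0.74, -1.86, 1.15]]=[[0.43, -0.53, 0.37], [-2.47, 2.26, -1.73], [-0.42, 0.26, -0.23]]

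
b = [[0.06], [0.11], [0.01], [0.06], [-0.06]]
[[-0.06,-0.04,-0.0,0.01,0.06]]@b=[[-0.01]]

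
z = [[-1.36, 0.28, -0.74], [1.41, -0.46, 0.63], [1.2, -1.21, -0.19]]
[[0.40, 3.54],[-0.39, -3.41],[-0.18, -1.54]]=z @ [[-0.18, -1.57], [0.0, 0.01], [-0.21, -1.89]]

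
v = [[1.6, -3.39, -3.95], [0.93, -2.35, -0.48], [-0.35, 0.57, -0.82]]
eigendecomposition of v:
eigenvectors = [[-0.96, 0.39, 0.85], [-0.28, 0.83, 0.51], [0.10, -0.39, 0.1]]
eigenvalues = [1.01, -1.69, -0.89]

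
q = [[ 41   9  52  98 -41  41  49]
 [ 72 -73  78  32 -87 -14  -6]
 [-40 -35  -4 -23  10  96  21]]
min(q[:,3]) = -23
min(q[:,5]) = -14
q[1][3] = 32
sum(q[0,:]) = 249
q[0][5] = 41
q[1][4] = -87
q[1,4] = -87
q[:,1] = [9, -73, -35]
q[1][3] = 32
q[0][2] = 52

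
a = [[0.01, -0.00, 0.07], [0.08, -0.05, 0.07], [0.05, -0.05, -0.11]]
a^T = [[0.01, 0.08, 0.05], [-0.0, -0.05, -0.05], [0.07, 0.07, -0.11]]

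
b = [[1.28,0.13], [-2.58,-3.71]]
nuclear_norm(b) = 5.56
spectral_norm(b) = 4.60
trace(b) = -2.43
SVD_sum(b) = [[0.53, 0.70], [-2.73, -3.6]] + [[0.75, -0.57], [0.15, -0.11]]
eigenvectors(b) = [[0.89,-0.03], [-0.46,1.0]]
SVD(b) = [[-0.19, 0.98], [0.98, 0.19]] @ diag([4.599464142419057, 0.9595465609345529]) @ [[-0.60, -0.80], [0.80, -0.60]]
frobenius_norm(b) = 4.70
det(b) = -4.41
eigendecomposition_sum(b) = [[1.23, 0.03], [-0.64, -0.02]] + [[0.05, 0.1], [-1.94, -3.69]]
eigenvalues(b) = [1.21, -3.64]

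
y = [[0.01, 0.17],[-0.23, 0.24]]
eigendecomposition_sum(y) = [[0.00+0.13j, 0.09-0.07j], [-0.12+0.09j, 0.12+0.04j]] + [[-0.13j, (0.09+0.07j)],[(-0.12-0.09j), (0.12-0.04j)]]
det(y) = 0.04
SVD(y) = [[0.37, 0.93], [0.93, -0.37]] @ diag([0.3546981715414622, 0.11700088506136798]) @ [[-0.59, 0.81], [0.81, 0.59]]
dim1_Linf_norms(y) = [0.17, 0.24]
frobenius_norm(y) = 0.37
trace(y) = 0.25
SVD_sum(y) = [[-0.08,0.11],[-0.20,0.27]] + [[0.09,0.06], [-0.03,-0.03]]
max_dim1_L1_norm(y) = 0.47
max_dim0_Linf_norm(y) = 0.24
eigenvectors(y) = [[(-0.38+0.53j), (-0.38-0.53j)], [-0.76+0.00j, -0.76-0.00j]]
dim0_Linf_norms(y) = [0.23, 0.24]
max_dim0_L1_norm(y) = 0.41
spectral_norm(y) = 0.35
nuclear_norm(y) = 0.47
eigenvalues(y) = [(0.12+0.16j), (0.12-0.16j)]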